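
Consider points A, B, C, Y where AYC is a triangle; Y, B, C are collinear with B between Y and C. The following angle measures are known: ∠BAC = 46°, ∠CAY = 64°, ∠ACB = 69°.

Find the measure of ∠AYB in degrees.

∠AYB = 47°

1. ∠ACY = 69°  [B on ray CY]
2. ∠AYC = 47°  [△AYC]
3. ∠AYB = 47°  [B on ray YC]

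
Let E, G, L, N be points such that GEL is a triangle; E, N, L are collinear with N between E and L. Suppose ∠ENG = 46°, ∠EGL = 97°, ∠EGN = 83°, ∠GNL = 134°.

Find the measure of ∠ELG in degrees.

∠ELG = 32°

1. ∠GEN = 51°  [△GEN]
2. ∠GEL = 51°  [N on ray EL]
3. ∠ELG = 32°  [△GEL]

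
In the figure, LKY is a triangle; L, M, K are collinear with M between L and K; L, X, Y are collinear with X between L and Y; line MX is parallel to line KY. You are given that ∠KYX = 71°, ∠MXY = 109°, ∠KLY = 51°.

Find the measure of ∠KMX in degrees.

∠KMX = 122°

1. ∠LXM = 71°  [linear pair at X on LY]
2. ∠MLX = 51°  [M on LK, X on LY]
3. ∠LMX = 58°  [△LMX]
4. ∠KMX = 122°  [linear pair at M on LK]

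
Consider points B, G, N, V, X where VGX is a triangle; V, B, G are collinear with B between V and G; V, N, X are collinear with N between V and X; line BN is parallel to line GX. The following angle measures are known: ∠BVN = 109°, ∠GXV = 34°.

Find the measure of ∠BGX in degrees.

1. ∠GVX = 109°  [B on VG, N on VX]
2. ∠VGX = 37°  [△VGX]
3. ∠BGX = 37°  [B on ray GV]

∠BGX = 37°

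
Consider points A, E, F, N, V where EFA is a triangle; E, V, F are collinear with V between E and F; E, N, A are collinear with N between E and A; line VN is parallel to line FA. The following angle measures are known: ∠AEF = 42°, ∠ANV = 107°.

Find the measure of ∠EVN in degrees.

∠EVN = 65°

1. ∠NEV = 42°  [V on EF, N on EA]
2. ∠ENV = 73°  [linear pair at N on EA]
3. ∠EVN = 65°  [△EVN]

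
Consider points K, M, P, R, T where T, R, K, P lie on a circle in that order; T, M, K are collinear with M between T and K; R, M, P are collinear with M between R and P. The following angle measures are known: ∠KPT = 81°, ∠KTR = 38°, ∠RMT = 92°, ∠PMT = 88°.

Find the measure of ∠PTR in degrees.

∠PTR = 87°

1. ∠KRT = 99°  [cyclic TRKP, opposite ∠R+∠P]
2. ∠RKT = 43°  [△TRK]
3. ∠PRT = 50°  [△TMR]
4. ∠RPT = 43°  [same arc TR]
5. ∠PTR = 87°  [△TRP]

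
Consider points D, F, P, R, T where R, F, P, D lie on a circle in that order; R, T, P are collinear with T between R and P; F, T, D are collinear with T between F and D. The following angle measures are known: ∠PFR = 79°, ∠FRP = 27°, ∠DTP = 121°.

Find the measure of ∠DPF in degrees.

1. ∠PDR = 101°  [cyclic RFPD, opposite ∠F+∠D]
2. ∠FDP = 27°  [same arc FP]
3. ∠DPR = 32°  [△PTD]
4. ∠DRP = 47°  [△RPD]
5. ∠DFP = 47°  [same arc PD]
6. ∠DPF = 106°  [△FPD]

∠DPF = 106°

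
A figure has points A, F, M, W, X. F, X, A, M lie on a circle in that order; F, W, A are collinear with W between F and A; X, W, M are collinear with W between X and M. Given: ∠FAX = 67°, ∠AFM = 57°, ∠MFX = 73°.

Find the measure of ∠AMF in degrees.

1. ∠FMX = 67°  [same arc FX]
2. ∠FXM = 40°  [△FXM]
3. ∠FAM = 40°  [same arc FM]
4. ∠AMF = 83°  [△FAM]

∠AMF = 83°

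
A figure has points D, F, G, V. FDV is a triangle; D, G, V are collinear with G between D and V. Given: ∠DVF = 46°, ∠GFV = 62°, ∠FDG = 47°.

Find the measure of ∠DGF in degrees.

∠DGF = 108°

1. ∠FVG = 46°  [G on ray VD]
2. ∠FGV = 72°  [△FGV]
3. ∠DGF = 108°  [linear pair at G on DV]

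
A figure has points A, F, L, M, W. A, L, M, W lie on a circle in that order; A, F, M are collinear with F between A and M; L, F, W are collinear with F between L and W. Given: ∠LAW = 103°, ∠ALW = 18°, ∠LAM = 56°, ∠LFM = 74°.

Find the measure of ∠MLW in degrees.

1. ∠LMW = 77°  [cyclic ALMW, opposite ∠A+∠M]
2. ∠LWM = 56°  [same arc LM]
3. ∠MLW = 47°  [△LMW]

∠MLW = 47°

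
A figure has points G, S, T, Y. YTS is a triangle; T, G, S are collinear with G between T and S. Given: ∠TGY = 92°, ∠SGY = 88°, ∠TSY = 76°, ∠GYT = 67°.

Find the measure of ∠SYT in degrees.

∠SYT = 83°

1. ∠GTY = 21°  [△YTG]
2. ∠STY = 21°  [G on ray TS]
3. ∠SYT = 83°  [△YTS]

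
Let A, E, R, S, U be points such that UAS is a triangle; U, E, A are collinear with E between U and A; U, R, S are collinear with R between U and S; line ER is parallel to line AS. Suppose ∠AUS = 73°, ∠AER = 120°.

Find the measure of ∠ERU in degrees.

1. ∠EUR = 73°  [E on UA, R on US]
2. ∠REU = 60°  [linear pair at E on UA]
3. ∠ERU = 47°  [△UER]

∠ERU = 47°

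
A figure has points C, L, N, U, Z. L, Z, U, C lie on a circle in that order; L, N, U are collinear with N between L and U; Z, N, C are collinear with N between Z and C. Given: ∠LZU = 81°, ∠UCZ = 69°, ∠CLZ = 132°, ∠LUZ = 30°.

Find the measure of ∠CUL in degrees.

∠CUL = 18°

1. ∠LCZ = 30°  [same arc LZ]
2. ∠CZL = 18°  [△LZC]
3. ∠CUL = 18°  [same arc LC]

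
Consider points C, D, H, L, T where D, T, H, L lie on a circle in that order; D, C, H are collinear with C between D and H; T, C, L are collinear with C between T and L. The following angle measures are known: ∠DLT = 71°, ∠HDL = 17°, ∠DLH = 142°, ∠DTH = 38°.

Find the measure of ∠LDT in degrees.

1. ∠DHL = 21°  [△DHL]
2. ∠DTL = 21°  [same arc DL]
3. ∠LDT = 88°  [△DTL]

∠LDT = 88°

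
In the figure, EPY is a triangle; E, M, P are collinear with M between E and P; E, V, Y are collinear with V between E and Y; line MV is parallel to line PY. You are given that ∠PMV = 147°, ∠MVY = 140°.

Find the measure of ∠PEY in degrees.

1. ∠EMV = 33°  [linear pair at M on EP]
2. ∠EVM = 40°  [linear pair at V on EY]
3. ∠MEV = 107°  [△EMV]
4. ∠PEY = 107°  [M on EP, V on EY]

∠PEY = 107°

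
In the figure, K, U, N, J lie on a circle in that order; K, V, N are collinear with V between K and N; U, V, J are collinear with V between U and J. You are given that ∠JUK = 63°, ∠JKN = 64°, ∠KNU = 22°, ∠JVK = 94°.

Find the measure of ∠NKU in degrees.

1. ∠JNK = 63°  [same arc KJ]
2. ∠JVN = 86°  [linear pair at V on KN]
3. ∠NJU = 31°  [△NVJ]
4. ∠NKU = 31°  [same arc UN]

∠NKU = 31°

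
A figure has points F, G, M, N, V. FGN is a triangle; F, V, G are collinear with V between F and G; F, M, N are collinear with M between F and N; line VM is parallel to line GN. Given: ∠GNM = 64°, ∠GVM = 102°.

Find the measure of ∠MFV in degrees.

1. ∠FNG = 64°  [M on ray NF]
2. ∠FVM = 78°  [linear pair at V on FG]
3. ∠FMV = 64°  [VM∥GN, corresponding at M]
4. ∠MFV = 38°  [△FVM]

∠MFV = 38°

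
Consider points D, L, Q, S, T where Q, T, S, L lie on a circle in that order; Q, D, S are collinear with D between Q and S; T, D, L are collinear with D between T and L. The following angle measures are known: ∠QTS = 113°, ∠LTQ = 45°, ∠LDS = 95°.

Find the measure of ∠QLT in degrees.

1. ∠QLS = 67°  [cyclic QTSL, opposite ∠T+∠L]
2. ∠LSQ = 45°  [same arc QL]
3. ∠LDQ = 85°  [linear pair at D on QS]
4. ∠LQS = 68°  [△QSL]
5. ∠QLT = 27°  [△QDL]

∠QLT = 27°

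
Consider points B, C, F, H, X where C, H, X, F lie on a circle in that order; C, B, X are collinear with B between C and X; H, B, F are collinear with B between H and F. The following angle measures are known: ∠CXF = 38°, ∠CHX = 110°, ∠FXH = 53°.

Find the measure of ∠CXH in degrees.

1. ∠CHF = 38°  [same arc CF]
2. ∠FCH = 127°  [cyclic CHXF, opposite ∠C+∠X]
3. ∠CFH = 15°  [△CHF]
4. ∠CXH = 15°  [same arc CH]

∠CXH = 15°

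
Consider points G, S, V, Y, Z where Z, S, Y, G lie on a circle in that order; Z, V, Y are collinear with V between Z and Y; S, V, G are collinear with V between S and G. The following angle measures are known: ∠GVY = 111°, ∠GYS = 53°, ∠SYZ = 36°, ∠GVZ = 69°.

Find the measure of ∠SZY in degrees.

1. ∠SVZ = 111°  [vertical angles at V]
2. ∠GZS = 127°  [cyclic ZSYG, opposite ∠Z+∠Y]
3. ∠SGZ = 36°  [same arc ZS]
4. ∠GSZ = 17°  [△ZSG]
5. ∠SZY = 52°  [△ZVS]

∠SZY = 52°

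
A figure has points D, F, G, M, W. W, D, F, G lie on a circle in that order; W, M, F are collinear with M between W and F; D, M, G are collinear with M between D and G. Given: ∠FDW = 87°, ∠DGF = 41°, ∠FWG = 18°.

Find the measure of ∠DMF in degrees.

∠DMF = 110°

1. ∠DWF = 41°  [same arc DF]
2. ∠FDG = 18°  [same arc FG]
3. ∠DFW = 52°  [△WDF]
4. ∠DMF = 110°  [△DMF]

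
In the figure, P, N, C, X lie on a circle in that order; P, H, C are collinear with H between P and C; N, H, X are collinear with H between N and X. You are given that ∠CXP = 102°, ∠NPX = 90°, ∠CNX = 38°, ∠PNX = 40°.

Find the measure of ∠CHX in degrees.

∠CHX = 88°

1. ∠NCX = 90°  [cyclic PNCX, opposite ∠P+∠C]
2. ∠CXN = 52°  [△NCX]
3. ∠PCX = 40°  [same arc PX]
4. ∠CHX = 88°  [△CHX]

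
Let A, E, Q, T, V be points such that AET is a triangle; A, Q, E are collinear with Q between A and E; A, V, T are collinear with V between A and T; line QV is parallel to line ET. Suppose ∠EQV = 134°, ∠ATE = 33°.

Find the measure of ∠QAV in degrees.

∠QAV = 101°

1. ∠AQV = 46°  [linear pair at Q on AE]
2. ∠AVQ = 33°  [QV∥ET, corresponding at V]
3. ∠QAV = 101°  [△AQV]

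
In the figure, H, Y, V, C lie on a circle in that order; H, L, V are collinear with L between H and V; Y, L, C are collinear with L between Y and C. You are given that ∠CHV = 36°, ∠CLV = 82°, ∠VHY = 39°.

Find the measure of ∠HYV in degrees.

1. ∠CYV = 36°  [same arc VC]
2. ∠HLY = 82°  [vertical angles at L]
3. ∠VLY = 98°  [linear pair at L on HV]
4. ∠HVY = 46°  [△YLV]
5. ∠HYV = 95°  [△HYV]

∠HYV = 95°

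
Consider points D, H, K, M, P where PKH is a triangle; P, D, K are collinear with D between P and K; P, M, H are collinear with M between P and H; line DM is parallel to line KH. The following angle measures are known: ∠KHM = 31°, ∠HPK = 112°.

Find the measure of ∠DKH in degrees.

1. ∠KHP = 31°  [M on ray HP]
2. ∠HKP = 37°  [△PKH]
3. ∠DKH = 37°  [D on ray KP]

∠DKH = 37°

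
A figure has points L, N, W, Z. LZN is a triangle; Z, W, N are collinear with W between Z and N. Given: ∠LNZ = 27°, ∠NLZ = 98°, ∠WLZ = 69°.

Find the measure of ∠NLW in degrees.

∠NLW = 29°

1. ∠LZN = 55°  [△LZN]
2. ∠LNW = 27°  [W on ray NZ]
3. ∠LZW = 55°  [W on ray ZN]
4. ∠LWZ = 56°  [△LZW]
5. ∠LWN = 124°  [linear pair at W on ZN]
6. ∠NLW = 29°  [△LWN]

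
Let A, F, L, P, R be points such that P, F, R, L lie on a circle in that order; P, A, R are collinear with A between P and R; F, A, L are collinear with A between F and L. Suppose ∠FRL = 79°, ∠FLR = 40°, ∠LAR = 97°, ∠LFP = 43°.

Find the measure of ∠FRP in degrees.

1. ∠FPL = 101°  [cyclic PFRL, opposite ∠P+∠R]
2. ∠FLP = 36°  [△PFL]
3. ∠FRP = 36°  [same arc PF]

∠FRP = 36°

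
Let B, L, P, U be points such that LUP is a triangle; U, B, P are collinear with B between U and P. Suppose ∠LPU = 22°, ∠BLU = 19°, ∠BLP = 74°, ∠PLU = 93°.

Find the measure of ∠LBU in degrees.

∠LBU = 96°

1. ∠BPL = 22°  [B on ray PU]
2. ∠LBP = 84°  [△LBP]
3. ∠LBU = 96°  [linear pair at B on UP]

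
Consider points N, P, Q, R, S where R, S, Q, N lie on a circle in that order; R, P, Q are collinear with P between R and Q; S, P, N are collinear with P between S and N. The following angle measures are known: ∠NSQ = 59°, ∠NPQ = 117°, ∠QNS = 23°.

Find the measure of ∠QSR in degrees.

1. ∠NRQ = 59°  [same arc QN]
2. ∠NQR = 40°  [△QPN]
3. ∠QNR = 81°  [△RQN]
4. ∠QSR = 99°  [cyclic RSQN, opposite ∠S+∠N]

∠QSR = 99°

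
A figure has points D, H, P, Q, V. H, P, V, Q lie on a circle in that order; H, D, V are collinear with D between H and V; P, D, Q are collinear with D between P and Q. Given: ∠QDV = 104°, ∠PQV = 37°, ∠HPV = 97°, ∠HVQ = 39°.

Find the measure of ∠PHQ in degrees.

∠PHQ = 95°

1. ∠HDQ = 76°  [linear pair at D on HV]
2. ∠HQV = 83°  [cyclic HPVQ, opposite ∠P+∠Q]
3. ∠HPQ = 39°  [same arc HQ]
4. ∠QHV = 58°  [△HVQ]
5. ∠HQP = 46°  [△HDQ]
6. ∠PHQ = 95°  [△HPQ]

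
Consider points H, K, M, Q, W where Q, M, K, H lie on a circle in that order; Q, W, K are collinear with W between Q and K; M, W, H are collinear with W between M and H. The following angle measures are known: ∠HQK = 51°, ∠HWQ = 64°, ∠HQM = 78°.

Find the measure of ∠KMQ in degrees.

∠KMQ = 88°

1. ∠HMK = 51°  [same arc KH]
2. ∠MHQ = 65°  [△QWH]
3. ∠KWM = 64°  [vertical angles at W]
4. ∠HMQ = 37°  [△QMH]
5. ∠MKQ = 65°  [△MWK]
6. ∠MWQ = 116°  [linear pair at W on QK]
7. ∠KQM = 27°  [△QWM]
8. ∠KMQ = 88°  [△QMK]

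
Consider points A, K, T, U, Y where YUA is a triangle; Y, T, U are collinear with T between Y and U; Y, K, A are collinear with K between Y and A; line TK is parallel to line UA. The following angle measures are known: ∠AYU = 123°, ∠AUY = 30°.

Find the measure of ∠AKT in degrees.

1. ∠UAY = 27°  [△YUA]
2. ∠TKY = 27°  [TK∥UA, corresponding at K]
3. ∠AKT = 153°  [linear pair at K on YA]

∠AKT = 153°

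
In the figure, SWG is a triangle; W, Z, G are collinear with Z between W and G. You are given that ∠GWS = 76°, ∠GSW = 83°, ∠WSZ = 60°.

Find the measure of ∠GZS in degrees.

1. ∠SWZ = 76°  [Z on ray WG]
2. ∠SZW = 44°  [△SWZ]
3. ∠GZS = 136°  [linear pair at Z on WG]

∠GZS = 136°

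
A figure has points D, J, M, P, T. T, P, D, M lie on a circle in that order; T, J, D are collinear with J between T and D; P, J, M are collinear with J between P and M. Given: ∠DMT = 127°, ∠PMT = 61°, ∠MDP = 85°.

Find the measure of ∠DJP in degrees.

1. ∠DPT = 53°  [cyclic TPDM, opposite ∠P+∠M]
2. ∠PDT = 61°  [same arc TP]
3. ∠MTP = 95°  [cyclic TPDM, opposite ∠T+∠D]
4. ∠DTP = 66°  [△TPD]
5. ∠MPT = 24°  [△TPM]
6. ∠PJT = 90°  [△TJP]
7. ∠DJP = 90°  [linear pair at J on TD]

∠DJP = 90°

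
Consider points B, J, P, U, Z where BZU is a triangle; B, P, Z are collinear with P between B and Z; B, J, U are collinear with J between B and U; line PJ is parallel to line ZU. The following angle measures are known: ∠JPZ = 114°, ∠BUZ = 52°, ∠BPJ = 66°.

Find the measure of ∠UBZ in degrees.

∠UBZ = 62°

1. ∠BJP = 52°  [PJ∥ZU, corresponding at J]
2. ∠JBP = 62°  [△BPJ]
3. ∠UBZ = 62°  [P on BZ, J on BU]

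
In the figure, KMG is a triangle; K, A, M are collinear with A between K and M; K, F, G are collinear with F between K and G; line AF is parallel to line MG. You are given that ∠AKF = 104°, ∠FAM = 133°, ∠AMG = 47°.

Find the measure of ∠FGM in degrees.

∠FGM = 29°

1. ∠GKM = 104°  [A on KM, F on KG]
2. ∠GMK = 47°  [A on ray MK]
3. ∠KGM = 29°  [△KMG]
4. ∠FGM = 29°  [F on ray GK]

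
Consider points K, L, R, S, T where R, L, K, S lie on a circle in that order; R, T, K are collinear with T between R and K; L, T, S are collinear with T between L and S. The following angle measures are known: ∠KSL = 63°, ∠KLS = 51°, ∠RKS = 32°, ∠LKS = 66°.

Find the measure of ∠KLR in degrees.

∠KLR = 83°

1. ∠KRS = 51°  [same arc KS]
2. ∠KSR = 97°  [△RKS]
3. ∠KLR = 83°  [cyclic RLKS, opposite ∠L+∠S]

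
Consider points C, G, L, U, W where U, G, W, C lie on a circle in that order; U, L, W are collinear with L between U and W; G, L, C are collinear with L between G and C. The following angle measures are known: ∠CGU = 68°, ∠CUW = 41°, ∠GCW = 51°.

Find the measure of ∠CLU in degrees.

∠CLU = 119°

1. ∠CWU = 68°  [same arc UC]
2. ∠CLW = 61°  [△WLC]
3. ∠CLU = 119°  [linear pair at L on UW]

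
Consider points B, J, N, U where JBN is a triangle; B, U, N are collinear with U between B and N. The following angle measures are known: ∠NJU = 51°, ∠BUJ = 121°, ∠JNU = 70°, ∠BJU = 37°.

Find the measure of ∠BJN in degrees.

1. ∠JBU = 22°  [△JBU]
2. ∠BNJ = 70°  [U on ray NB]
3. ∠JBN = 22°  [U on ray BN]
4. ∠BJN = 88°  [△JBN]

∠BJN = 88°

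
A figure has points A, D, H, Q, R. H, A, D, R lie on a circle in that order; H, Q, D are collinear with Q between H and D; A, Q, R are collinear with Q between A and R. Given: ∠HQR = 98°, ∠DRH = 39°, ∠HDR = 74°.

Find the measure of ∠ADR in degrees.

∠ADR = 89°

1. ∠DQR = 82°  [linear pair at Q on HD]
2. ∠DHR = 67°  [△HDR]
3. ∠ARD = 24°  [△DQR]
4. ∠DAR = 67°  [same arc DR]
5. ∠ADR = 89°  [△ADR]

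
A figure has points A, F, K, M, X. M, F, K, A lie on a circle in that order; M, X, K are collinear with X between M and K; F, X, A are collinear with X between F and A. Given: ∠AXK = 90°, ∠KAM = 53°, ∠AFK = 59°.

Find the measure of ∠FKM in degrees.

∠FKM = 31°

1. ∠FXM = 90°  [vertical angles at X]
2. ∠FXK = 90°  [linear pair at X on MK]
3. ∠FKM = 31°  [△FXK]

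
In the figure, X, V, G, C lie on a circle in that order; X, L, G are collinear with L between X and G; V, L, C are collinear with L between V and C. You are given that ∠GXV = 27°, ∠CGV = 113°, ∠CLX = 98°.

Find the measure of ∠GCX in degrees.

1. ∠GCV = 27°  [same arc VG]
2. ∠CVG = 40°  [△VGC]
3. ∠CLG = 82°  [linear pair at L on XG]
4. ∠CGX = 71°  [△GLC]
5. ∠CXG = 40°  [same arc GC]
6. ∠GCX = 69°  [△XGC]

∠GCX = 69°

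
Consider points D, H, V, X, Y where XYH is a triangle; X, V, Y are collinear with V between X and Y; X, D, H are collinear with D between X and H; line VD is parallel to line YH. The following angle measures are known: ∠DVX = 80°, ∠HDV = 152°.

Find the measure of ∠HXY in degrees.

∠HXY = 72°

1. ∠VDX = 28°  [linear pair at D on XH]
2. ∠DXV = 72°  [△XVD]
3. ∠HXY = 72°  [V on XY, D on XH]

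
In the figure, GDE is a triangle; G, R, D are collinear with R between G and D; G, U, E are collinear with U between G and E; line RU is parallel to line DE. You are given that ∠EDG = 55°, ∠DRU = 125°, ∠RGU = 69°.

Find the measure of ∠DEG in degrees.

1. ∠GRU = 55°  [RU∥DE, corresponding at R]
2. ∠GUR = 56°  [△GRU]
3. ∠DEG = 56°  [RU∥DE, corresponding at U]

∠DEG = 56°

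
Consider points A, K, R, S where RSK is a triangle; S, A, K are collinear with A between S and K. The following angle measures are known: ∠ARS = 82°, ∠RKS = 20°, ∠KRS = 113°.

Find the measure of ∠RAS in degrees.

∠RAS = 51°

1. ∠KSR = 47°  [△RSK]
2. ∠ASR = 47°  [A on ray SK]
3. ∠RAS = 51°  [△RSA]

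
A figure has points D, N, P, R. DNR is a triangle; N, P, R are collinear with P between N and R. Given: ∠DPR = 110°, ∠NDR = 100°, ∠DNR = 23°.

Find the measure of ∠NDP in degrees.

∠NDP = 87°

1. ∠DPN = 70°  [linear pair at P on NR]
2. ∠DNP = 23°  [P on ray NR]
3. ∠NDP = 87°  [△DNP]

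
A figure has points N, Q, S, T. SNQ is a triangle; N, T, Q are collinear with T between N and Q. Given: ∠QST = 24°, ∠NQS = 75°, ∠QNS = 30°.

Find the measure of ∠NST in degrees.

∠NST = 51°

1. ∠SQT = 75°  [T on ray QN]
2. ∠SNT = 30°  [T on ray NQ]
3. ∠QTS = 81°  [△STQ]
4. ∠NTS = 99°  [linear pair at T on NQ]
5. ∠NST = 51°  [△SNT]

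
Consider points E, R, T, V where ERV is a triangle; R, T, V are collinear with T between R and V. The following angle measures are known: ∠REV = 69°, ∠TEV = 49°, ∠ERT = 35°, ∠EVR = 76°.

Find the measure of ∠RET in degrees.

∠RET = 20°

1. ∠EVT = 76°  [T on ray VR]
2. ∠ETV = 55°  [△ETV]
3. ∠ETR = 125°  [linear pair at T on RV]
4. ∠RET = 20°  [△ERT]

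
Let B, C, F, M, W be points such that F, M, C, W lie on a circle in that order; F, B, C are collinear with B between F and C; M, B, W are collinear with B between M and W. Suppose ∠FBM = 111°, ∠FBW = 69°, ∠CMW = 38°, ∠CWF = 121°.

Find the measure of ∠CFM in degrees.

1. ∠CBM = 69°  [linear pair at B on FC]
2. ∠FCM = 73°  [△MBC]
3. ∠CMF = 59°  [cyclic FMCW, opposite ∠M+∠W]
4. ∠CFM = 48°  [△FMC]

∠CFM = 48°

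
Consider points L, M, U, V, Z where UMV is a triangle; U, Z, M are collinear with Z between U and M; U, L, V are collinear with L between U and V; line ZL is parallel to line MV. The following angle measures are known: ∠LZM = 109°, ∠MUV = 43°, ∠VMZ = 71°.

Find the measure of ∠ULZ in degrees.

∠ULZ = 66°

1. ∠LZU = 71°  [linear pair at Z on UM]
2. ∠LUZ = 43°  [Z on UM, L on UV]
3. ∠ULZ = 66°  [△UZL]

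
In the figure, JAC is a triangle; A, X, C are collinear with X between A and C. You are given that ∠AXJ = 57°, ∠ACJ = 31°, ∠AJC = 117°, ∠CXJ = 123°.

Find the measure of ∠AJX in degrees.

1. ∠CAJ = 32°  [△JAC]
2. ∠JAX = 32°  [X on ray AC]
3. ∠AJX = 91°  [△JAX]

∠AJX = 91°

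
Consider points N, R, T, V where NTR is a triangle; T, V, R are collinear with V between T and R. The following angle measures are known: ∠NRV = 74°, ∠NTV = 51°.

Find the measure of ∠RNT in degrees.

1. ∠NRT = 74°  [V on ray RT]
2. ∠NTR = 51°  [V on ray TR]
3. ∠RNT = 55°  [△NTR]

∠RNT = 55°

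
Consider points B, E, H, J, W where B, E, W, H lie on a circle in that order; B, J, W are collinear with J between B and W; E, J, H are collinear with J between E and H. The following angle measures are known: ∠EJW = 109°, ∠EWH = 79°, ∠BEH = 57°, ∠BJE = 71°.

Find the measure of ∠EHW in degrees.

1. ∠BWH = 57°  [same arc BH]
2. ∠HJW = 71°  [vertical angles at J]
3. ∠EHW = 52°  [△WJH]

∠EHW = 52°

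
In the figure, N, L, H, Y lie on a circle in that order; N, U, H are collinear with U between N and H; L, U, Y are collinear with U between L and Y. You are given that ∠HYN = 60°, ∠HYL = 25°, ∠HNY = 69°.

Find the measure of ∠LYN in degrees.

∠LYN = 35°

1. ∠HLN = 120°  [cyclic NLHY, opposite ∠L+∠Y]
2. ∠HNL = 25°  [same arc LH]
3. ∠LHN = 35°  [△NLH]
4. ∠LYN = 35°  [same arc NL]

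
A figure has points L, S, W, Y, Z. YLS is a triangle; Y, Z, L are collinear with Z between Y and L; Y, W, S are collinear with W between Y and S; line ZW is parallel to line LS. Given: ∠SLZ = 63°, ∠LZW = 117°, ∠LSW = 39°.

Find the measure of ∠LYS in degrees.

1. ∠SLY = 63°  [Z on ray LY]
2. ∠LSY = 39°  [W on ray SY]
3. ∠LYS = 78°  [△YLS]

∠LYS = 78°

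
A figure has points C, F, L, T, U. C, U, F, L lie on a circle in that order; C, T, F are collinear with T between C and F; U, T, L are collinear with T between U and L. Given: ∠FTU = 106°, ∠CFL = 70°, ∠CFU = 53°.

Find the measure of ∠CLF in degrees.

∠CLF = 89°

1. ∠CTL = 106°  [vertical angles at T]
2. ∠CLU = 53°  [same arc CU]
3. ∠FCL = 21°  [△CTL]
4. ∠CLF = 89°  [△CFL]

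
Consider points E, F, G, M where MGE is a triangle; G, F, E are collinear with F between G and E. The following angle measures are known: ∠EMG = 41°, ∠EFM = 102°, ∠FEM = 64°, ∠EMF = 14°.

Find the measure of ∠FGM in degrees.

1. ∠GEM = 64°  [F on ray EG]
2. ∠EGM = 75°  [△MGE]
3. ∠FGM = 75°  [F on ray GE]

∠FGM = 75°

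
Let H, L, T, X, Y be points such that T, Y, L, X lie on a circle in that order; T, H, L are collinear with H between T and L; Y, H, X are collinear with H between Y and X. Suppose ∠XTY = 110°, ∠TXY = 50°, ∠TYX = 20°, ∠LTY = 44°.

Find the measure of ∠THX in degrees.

1. ∠XLY = 70°  [cyclic TYLX, opposite ∠T+∠L]
2. ∠TLY = 50°  [same arc TY]
3. ∠LXY = 44°  [same arc YL]
4. ∠LYX = 66°  [△YLX]
5. ∠LHY = 64°  [△YHL]
6. ∠THX = 64°  [vertical angles at H]

∠THX = 64°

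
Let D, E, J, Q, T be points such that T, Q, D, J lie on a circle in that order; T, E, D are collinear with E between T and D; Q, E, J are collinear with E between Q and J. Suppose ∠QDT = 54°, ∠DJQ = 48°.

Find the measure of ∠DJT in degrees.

1. ∠DTQ = 48°  [same arc QD]
2. ∠DQT = 78°  [△TQD]
3. ∠DJT = 102°  [cyclic TQDJ, opposite ∠Q+∠J]

∠DJT = 102°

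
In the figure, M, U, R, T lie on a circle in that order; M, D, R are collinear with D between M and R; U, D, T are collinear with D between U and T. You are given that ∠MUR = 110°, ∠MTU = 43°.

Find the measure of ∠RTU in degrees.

∠RTU = 27°

1. ∠MRU = 43°  [same arc MU]
2. ∠RMU = 27°  [△MUR]
3. ∠RTU = 27°  [same arc UR]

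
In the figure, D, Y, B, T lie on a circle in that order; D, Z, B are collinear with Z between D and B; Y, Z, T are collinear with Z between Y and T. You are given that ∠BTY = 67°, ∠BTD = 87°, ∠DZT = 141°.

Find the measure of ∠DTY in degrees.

∠DTY = 20°

1. ∠BDY = 67°  [same arc YB]
2. ∠BYD = 93°  [cyclic DYBT, opposite ∠Y+∠T]
3. ∠DBY = 20°  [△DYB]
4. ∠DTY = 20°  [same arc DY]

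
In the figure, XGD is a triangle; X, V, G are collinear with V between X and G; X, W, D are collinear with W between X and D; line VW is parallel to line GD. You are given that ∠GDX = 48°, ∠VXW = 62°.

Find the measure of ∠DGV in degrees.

1. ∠VWX = 48°  [VW∥GD, corresponding at W]
2. ∠WVX = 70°  [△XVW]
3. ∠GVW = 110°  [linear pair at V on XG]
4. ∠DGV = 70°  [VW∥GD, co-interior at G–V]

∠DGV = 70°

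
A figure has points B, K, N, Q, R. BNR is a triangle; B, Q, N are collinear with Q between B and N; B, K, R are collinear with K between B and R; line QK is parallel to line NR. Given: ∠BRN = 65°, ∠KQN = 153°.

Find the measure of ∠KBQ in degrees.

1. ∠BKQ = 65°  [QK∥NR, corresponding at K]
2. ∠BQK = 27°  [linear pair at Q on BN]
3. ∠KBQ = 88°  [△BQK]

∠KBQ = 88°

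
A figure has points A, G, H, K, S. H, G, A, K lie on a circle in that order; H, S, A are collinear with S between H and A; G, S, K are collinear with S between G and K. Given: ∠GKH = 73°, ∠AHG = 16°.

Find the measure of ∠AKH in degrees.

1. ∠GAH = 73°  [same arc HG]
2. ∠AGH = 91°  [△HGA]
3. ∠AKH = 89°  [cyclic HGAK, opposite ∠G+∠K]

∠AKH = 89°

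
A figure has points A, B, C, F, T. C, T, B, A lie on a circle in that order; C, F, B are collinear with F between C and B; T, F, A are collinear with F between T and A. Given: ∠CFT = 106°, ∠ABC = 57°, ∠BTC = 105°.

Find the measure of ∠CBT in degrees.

1. ∠ATC = 57°  [same arc CA]
2. ∠BCT = 17°  [△CFT]
3. ∠CBT = 58°  [△CTB]

∠CBT = 58°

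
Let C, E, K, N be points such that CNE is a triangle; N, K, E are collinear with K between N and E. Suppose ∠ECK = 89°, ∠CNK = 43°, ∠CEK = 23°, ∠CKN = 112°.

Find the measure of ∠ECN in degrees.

∠ECN = 114°

1. ∠CNE = 43°  [K on ray NE]
2. ∠CEN = 23°  [K on ray EN]
3. ∠ECN = 114°  [△CNE]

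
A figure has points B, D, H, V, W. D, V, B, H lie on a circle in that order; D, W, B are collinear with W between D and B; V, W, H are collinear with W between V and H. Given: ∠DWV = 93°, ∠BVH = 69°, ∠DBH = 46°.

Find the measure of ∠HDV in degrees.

∠HDV = 110°

1. ∠BWH = 93°  [vertical angles at W]
2. ∠BDH = 69°  [same arc BH]
3. ∠DVH = 46°  [same arc DH]
4. ∠DWH = 87°  [linear pair at W on DB]
5. ∠DHV = 24°  [△DWH]
6. ∠HDV = 110°  [△DVH]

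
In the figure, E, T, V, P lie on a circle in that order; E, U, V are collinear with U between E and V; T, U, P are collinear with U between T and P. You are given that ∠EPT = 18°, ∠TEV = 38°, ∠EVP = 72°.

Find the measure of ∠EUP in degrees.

∠EUP = 110°

1. ∠TPV = 38°  [same arc TV]
2. ∠PUV = 70°  [△VUP]
3. ∠EUP = 110°  [linear pair at U on EV]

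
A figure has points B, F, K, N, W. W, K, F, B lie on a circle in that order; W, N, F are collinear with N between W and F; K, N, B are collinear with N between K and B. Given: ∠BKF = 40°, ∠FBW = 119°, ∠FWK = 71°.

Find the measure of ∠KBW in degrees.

1. ∠FKW = 61°  [cyclic WKFB, opposite ∠K+∠B]
2. ∠KFW = 48°  [△WKF]
3. ∠KBW = 48°  [same arc WK]

∠KBW = 48°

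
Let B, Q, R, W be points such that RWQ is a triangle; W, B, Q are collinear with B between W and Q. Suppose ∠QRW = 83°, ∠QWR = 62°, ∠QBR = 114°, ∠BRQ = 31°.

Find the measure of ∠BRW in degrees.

∠BRW = 52°

1. ∠BWR = 62°  [B on ray WQ]
2. ∠RBW = 66°  [linear pair at B on WQ]
3. ∠BRW = 52°  [△RWB]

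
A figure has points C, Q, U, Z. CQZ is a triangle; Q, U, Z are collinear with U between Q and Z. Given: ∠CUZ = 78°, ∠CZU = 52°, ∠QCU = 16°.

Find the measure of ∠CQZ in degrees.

∠CQZ = 62°

1. ∠CUQ = 102°  [linear pair at U on QZ]
2. ∠CQU = 62°  [△CQU]
3. ∠CQZ = 62°  [U on ray QZ]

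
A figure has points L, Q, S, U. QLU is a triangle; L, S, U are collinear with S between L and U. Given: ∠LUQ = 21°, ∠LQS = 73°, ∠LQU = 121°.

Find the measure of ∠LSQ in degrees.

1. ∠QLU = 38°  [△QLU]
2. ∠QLS = 38°  [S on ray LU]
3. ∠LSQ = 69°  [△QLS]

∠LSQ = 69°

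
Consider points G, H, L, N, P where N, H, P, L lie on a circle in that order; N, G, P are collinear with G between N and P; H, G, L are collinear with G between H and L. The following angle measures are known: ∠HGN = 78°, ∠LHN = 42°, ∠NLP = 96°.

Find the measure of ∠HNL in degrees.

1. ∠LGP = 78°  [vertical angles at G]
2. ∠LPN = 42°  [same arc NL]
3. ∠LNP = 42°  [△NPL]
4. ∠LGN = 102°  [linear pair at G on NP]
5. ∠HLN = 36°  [△NGL]
6. ∠HNL = 102°  [△NHL]

∠HNL = 102°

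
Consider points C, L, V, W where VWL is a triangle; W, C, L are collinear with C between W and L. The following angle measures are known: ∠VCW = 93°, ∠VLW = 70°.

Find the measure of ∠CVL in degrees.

1. ∠LCV = 87°  [linear pair at C on WL]
2. ∠CLV = 70°  [C on ray LW]
3. ∠CVL = 23°  [△VCL]

∠CVL = 23°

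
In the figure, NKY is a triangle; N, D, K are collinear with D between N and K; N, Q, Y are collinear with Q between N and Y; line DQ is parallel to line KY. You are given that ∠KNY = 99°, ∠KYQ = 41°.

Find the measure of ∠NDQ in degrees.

∠NDQ = 40°

1. ∠KYN = 41°  [Q on ray YN]
2. ∠NKY = 40°  [△NKY]
3. ∠NDQ = 40°  [DQ∥KY, corresponding at D]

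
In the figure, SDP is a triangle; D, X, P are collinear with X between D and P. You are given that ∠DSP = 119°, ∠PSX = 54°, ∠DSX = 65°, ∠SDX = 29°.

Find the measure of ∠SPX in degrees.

1. ∠DXS = 86°  [△SDX]
2. ∠PXS = 94°  [linear pair at X on DP]
3. ∠SPX = 32°  [△SXP]

∠SPX = 32°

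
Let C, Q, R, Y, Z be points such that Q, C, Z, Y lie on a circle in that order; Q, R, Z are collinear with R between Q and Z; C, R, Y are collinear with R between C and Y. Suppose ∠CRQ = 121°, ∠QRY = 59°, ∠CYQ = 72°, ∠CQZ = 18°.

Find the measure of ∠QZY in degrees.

1. ∠YRZ = 121°  [vertical angles at R]
2. ∠CYZ = 18°  [same arc CZ]
3. ∠QZY = 41°  [△ZRY]

∠QZY = 41°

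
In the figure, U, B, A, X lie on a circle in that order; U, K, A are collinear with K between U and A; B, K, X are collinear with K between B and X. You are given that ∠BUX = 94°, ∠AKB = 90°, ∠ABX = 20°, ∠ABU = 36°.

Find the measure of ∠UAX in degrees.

∠UAX = 16°

1. ∠AUX = 20°  [same arc AX]
2. ∠AXU = 144°  [cyclic UBAX, opposite ∠B+∠X]
3. ∠UAX = 16°  [△UAX]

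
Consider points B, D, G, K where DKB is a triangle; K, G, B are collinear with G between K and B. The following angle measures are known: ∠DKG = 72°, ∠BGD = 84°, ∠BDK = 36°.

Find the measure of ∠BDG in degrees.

1. ∠BKD = 72°  [G on ray KB]
2. ∠DBK = 72°  [△DKB]
3. ∠DBG = 72°  [G on ray BK]
4. ∠BDG = 24°  [△DGB]

∠BDG = 24°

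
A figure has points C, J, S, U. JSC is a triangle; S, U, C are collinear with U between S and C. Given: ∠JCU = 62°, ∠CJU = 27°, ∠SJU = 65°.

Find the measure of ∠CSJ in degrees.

∠CSJ = 26°

1. ∠CUJ = 91°  [△JUC]
2. ∠JUS = 89°  [linear pair at U on SC]
3. ∠JSU = 26°  [△JSU]
4. ∠CSJ = 26°  [U on ray SC]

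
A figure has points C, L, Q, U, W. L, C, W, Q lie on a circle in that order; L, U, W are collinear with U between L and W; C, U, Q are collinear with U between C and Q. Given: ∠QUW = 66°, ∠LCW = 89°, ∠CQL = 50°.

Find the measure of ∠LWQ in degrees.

∠LWQ = 73°

1. ∠LUQ = 114°  [linear pair at U on LW]
2. ∠LQW = 91°  [cyclic LCWQ, opposite ∠C+∠Q]
3. ∠QLW = 16°  [△LUQ]
4. ∠LWQ = 73°  [△LWQ]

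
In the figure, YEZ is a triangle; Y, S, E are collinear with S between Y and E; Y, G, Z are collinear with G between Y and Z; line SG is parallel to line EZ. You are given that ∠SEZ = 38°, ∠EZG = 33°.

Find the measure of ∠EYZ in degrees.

1. ∠YEZ = 38°  [S on ray EY]
2. ∠EZY = 33°  [G on ray ZY]
3. ∠EYZ = 109°  [△YEZ]

∠EYZ = 109°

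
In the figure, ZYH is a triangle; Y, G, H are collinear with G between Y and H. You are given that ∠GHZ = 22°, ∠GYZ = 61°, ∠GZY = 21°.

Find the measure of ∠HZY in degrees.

∠HZY = 97°

1. ∠YHZ = 22°  [G on ray HY]
2. ∠HYZ = 61°  [G on ray YH]
3. ∠HZY = 97°  [△ZYH]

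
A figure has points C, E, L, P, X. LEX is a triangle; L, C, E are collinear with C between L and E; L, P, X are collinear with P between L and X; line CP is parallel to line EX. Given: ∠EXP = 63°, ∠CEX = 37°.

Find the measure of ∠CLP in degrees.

∠CLP = 80°

1. ∠EXL = 63°  [P on ray XL]
2. ∠LEX = 37°  [C on ray EL]
3. ∠ELX = 80°  [△LEX]
4. ∠CLP = 80°  [C on LE, P on LX]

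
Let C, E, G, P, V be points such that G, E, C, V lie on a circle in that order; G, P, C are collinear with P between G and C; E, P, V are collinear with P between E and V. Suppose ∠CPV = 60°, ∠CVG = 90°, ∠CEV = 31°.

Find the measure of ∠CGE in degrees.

∠CGE = 61°

1. ∠EPG = 60°  [vertical angles at P]
2. ∠CEG = 90°  [cyclic GECV, opposite ∠E+∠V]
3. ∠CPE = 120°  [linear pair at P on GC]
4. ∠ECG = 29°  [△EPC]
5. ∠CGE = 61°  [△GEC]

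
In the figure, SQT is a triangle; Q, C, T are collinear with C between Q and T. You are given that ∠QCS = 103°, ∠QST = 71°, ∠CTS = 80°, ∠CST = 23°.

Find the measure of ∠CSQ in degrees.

∠CSQ = 48°

1. ∠QTS = 80°  [C on ray TQ]
2. ∠SQT = 29°  [△SQT]
3. ∠CQS = 29°  [C on ray QT]
4. ∠CSQ = 48°  [△SQC]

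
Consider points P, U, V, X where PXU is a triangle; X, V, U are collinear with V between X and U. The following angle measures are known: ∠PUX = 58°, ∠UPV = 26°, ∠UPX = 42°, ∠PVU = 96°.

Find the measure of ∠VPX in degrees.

∠VPX = 16°

1. ∠PXU = 80°  [△PXU]
2. ∠PVX = 84°  [linear pair at V on XU]
3. ∠PXV = 80°  [V on ray XU]
4. ∠VPX = 16°  [△PXV]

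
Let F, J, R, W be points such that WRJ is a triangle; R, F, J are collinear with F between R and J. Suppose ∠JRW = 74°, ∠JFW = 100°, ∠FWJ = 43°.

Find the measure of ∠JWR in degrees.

∠JWR = 69°

1. ∠FJW = 37°  [△WFJ]
2. ∠RJW = 37°  [F on ray JR]
3. ∠JWR = 69°  [△WRJ]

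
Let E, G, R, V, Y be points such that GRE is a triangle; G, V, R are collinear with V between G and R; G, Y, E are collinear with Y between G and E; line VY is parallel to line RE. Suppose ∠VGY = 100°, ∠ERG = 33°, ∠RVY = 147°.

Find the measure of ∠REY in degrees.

1. ∠EGR = 100°  [V on GR, Y on GE]
2. ∠GER = 47°  [△GRE]
3. ∠REY = 47°  [Y on ray EG]

∠REY = 47°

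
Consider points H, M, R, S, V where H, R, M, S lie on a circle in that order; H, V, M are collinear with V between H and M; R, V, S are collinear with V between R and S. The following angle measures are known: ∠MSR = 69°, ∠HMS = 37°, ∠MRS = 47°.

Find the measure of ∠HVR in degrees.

∠HVR = 74°

1. ∠MHR = 69°  [same arc RM]
2. ∠HRS = 37°  [same arc HS]
3. ∠HVR = 74°  [△HVR]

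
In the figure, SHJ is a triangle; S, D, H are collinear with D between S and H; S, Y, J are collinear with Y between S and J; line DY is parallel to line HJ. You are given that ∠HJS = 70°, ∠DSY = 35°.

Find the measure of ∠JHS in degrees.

∠JHS = 75°

1. ∠DYS = 70°  [DY∥HJ, corresponding at Y]
2. ∠SDY = 75°  [△SDY]
3. ∠JHS = 75°  [DY∥HJ, corresponding at D]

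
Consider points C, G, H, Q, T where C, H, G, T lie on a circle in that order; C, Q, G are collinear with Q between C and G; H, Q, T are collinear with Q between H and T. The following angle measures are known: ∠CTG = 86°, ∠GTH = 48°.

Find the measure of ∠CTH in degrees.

∠CTH = 38°

1. ∠CHG = 94°  [cyclic CHGT, opposite ∠H+∠T]
2. ∠GCH = 48°  [same arc HG]
3. ∠CGH = 38°  [△CHG]
4. ∠CTH = 38°  [same arc CH]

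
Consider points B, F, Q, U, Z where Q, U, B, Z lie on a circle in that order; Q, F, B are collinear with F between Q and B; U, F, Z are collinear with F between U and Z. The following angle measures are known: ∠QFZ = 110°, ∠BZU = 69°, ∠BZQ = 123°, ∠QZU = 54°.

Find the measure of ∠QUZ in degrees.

1. ∠BFU = 110°  [vertical angles at F]
2. ∠BQU = 69°  [same arc UB]
3. ∠QFU = 70°  [linear pair at F on QB]
4. ∠QUZ = 41°  [△QFU]

∠QUZ = 41°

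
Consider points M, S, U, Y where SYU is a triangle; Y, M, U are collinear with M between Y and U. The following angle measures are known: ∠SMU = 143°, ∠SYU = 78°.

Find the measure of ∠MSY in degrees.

∠MSY = 65°

1. ∠SMY = 37°  [linear pair at M on YU]
2. ∠MYS = 78°  [M on ray YU]
3. ∠MSY = 65°  [△SYM]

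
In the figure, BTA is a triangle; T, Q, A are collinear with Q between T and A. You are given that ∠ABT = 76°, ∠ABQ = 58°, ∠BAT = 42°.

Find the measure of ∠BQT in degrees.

1. ∠BAQ = 42°  [Q on ray AT]
2. ∠AQB = 80°  [△BQA]
3. ∠BQT = 100°  [linear pair at Q on TA]

∠BQT = 100°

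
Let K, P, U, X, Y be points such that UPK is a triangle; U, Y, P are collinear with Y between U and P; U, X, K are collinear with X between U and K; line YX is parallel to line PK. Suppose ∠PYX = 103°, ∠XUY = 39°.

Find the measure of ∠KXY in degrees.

∠KXY = 116°

1. ∠UYX = 77°  [linear pair at Y on UP]
2. ∠UXY = 64°  [△UYX]
3. ∠KXY = 116°  [linear pair at X on UK]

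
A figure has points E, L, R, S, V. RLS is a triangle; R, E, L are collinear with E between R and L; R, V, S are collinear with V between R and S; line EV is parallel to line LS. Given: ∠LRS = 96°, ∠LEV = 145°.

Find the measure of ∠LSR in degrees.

∠LSR = 49°

1. ∠ERV = 96°  [E on RL, V on RS]
2. ∠REV = 35°  [linear pair at E on RL]
3. ∠EVR = 49°  [△REV]
4. ∠LSR = 49°  [EV∥LS, corresponding at V]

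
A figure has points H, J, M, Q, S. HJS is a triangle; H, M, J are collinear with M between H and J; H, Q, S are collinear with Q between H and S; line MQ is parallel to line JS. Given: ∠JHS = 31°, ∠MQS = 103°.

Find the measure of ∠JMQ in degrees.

∠JMQ = 108°

1. ∠MHQ = 31°  [M on HJ, Q on HS]
2. ∠HQM = 77°  [linear pair at Q on HS]
3. ∠HMQ = 72°  [△HMQ]
4. ∠JMQ = 108°  [linear pair at M on HJ]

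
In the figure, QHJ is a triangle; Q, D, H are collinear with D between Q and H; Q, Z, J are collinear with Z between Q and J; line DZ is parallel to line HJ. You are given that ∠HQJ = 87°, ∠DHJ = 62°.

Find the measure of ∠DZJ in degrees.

1. ∠JHQ = 62°  [D on ray HQ]
2. ∠HJQ = 31°  [△QHJ]
3. ∠DZQ = 31°  [DZ∥HJ, corresponding at Z]
4. ∠DZJ = 149°  [linear pair at Z on QJ]

∠DZJ = 149°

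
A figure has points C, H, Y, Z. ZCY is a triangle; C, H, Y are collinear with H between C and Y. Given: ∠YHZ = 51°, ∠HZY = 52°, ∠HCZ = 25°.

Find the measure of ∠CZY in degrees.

1. ∠HYZ = 77°  [△ZHY]
2. ∠YCZ = 25°  [H on ray CY]
3. ∠CYZ = 77°  [H on ray YC]
4. ∠CZY = 78°  [△ZCY]

∠CZY = 78°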